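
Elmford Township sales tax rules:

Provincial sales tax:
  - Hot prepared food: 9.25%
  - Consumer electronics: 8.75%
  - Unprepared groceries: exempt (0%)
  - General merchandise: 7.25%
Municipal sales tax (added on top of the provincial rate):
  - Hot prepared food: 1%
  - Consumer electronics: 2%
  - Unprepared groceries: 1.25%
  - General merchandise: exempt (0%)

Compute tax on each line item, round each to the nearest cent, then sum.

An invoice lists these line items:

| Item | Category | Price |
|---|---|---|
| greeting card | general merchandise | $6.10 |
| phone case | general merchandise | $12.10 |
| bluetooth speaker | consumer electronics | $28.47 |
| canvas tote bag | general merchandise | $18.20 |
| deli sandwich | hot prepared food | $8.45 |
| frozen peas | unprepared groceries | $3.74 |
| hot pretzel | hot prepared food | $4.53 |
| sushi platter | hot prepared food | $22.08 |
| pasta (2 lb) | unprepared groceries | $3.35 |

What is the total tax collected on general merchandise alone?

$2.64

Greeting card $6.10: general merchandise → 7.25% + 0% municipal = 7.25% → $0.44
Phone case $12.10: general merchandise → 7.25% + 0% municipal = 7.25% → $0.88
Canvas tote bag $18.20: general merchandise → 7.25% + 0% municipal = 7.25% → $1.32
Tax on general merchandise = $0.44 + $0.88 + $1.32 = $2.64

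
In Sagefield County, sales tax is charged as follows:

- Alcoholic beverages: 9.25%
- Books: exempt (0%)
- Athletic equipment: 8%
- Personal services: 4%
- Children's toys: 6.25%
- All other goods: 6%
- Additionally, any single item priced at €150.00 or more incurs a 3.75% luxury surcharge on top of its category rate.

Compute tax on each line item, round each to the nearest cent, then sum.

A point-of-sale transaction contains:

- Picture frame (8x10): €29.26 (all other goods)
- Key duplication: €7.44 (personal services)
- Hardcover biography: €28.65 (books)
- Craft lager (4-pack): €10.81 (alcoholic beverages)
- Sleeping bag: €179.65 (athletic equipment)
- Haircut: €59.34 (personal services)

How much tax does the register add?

Picture frame (8x10) €29.26: all other goods → 6% → €1.76
Key duplication €7.44: personal services → 4% → €0.30
Hardcover biography €28.65: books → 0% → €0.00
Craft lager (4-pack) €10.81: alcoholic beverages → 9.25% → €1.00
Sleeping bag €179.65: athletic equipment → 8% + 3.75% surcharge = 11.75% → €21.11
Haircut €59.34: personal services → 4% → €2.37
Total tax = €1.76 + €0.30 + €1.00 + €21.11 + €2.37 = €26.54

€26.54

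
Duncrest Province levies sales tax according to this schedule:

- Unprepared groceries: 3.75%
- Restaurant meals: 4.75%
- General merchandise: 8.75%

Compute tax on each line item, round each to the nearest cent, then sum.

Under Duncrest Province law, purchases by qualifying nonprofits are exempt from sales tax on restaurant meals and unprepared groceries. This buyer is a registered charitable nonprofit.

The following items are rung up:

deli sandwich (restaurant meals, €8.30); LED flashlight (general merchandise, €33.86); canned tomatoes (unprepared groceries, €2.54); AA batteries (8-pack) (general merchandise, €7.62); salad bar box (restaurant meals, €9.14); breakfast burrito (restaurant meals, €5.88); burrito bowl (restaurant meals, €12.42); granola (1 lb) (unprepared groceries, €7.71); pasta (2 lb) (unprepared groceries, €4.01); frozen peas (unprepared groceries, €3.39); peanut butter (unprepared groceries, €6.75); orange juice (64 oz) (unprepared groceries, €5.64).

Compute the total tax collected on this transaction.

Deli sandwich €8.30: restaurant meals, buyer-exempt → 0% → €0.00
LED flashlight €33.86: general merchandise → 8.75% → €2.96
Canned tomatoes €2.54: unprepared groceries, buyer-exempt → 0% → €0.00
AA batteries (8-pack) €7.62: general merchandise → 8.75% → €0.67
Salad bar box €9.14: restaurant meals, buyer-exempt → 0% → €0.00
Breakfast burrito €5.88: restaurant meals, buyer-exempt → 0% → €0.00
Burrito bowl €12.42: restaurant meals, buyer-exempt → 0% → €0.00
Granola (1 lb) €7.71: unprepared groceries, buyer-exempt → 0% → €0.00
Pasta (2 lb) €4.01: unprepared groceries, buyer-exempt → 0% → €0.00
Frozen peas €3.39: unprepared groceries, buyer-exempt → 0% → €0.00
Peanut butter €6.75: unprepared groceries, buyer-exempt → 0% → €0.00
Orange juice (64 oz) €5.64: unprepared groceries, buyer-exempt → 0% → €0.00
Total tax = €2.96 + €0.67 = €3.63

€3.63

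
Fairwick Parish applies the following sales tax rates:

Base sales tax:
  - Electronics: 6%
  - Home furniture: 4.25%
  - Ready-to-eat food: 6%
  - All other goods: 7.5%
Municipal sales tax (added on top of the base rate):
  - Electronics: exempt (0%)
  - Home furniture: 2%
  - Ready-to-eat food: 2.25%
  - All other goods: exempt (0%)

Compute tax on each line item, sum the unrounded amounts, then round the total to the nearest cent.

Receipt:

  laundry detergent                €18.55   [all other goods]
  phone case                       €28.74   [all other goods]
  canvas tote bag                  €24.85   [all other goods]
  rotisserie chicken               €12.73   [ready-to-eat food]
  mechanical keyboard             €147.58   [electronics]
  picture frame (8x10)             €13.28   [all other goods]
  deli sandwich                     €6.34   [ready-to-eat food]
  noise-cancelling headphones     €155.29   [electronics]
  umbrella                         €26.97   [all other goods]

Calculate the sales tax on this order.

Laundry detergent €18.55: all other goods → 7.5% + 0% municipal = 7.5% → €1.39125
Phone case €28.74: all other goods → 7.5% + 0% municipal = 7.5% → €2.1555
Canvas tote bag €24.85: all other goods → 7.5% + 0% municipal = 7.5% → €1.86375
Rotisserie chicken €12.73: ready-to-eat food → 6% + 2.25% municipal = 8.25% → €1.050225
Mechanical keyboard €147.58: electronics → 6% + 0% municipal = 6% → €8.8548
Picture frame (8x10) €13.28: all other goods → 7.5% + 0% municipal = 7.5% → €0.996
Deli sandwich €6.34: ready-to-eat food → 6% + 2.25% municipal = 8.25% → €0.52305
Noise-cancelling headphones €155.29: electronics → 6% + 0% municipal = 6% → €9.3174
Umbrella €26.97: all other goods → 7.5% + 0% municipal = 7.5% → €2.02275
Unrounded tax sum = €28.174725 → €28.17

€28.17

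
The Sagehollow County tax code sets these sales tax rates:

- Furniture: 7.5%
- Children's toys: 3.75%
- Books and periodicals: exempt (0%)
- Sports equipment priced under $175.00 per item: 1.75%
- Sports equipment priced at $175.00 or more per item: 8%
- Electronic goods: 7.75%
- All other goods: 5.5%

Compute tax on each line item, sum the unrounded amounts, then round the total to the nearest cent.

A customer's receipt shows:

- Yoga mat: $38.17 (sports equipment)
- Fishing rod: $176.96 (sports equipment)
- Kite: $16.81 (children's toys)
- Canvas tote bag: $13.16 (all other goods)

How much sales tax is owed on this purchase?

$16.18

Yoga mat $38.17: sports equipment, under $175.00 → 1.75% → $0.667975
Fishing rod $176.96: sports equipment, $175.00 or more → 8% → $14.1568
Kite $16.81: children's toys → 3.75% → $0.630375
Canvas tote bag $13.16: all other goods → 5.5% → $0.7238
Unrounded tax sum = $16.17895 → $16.18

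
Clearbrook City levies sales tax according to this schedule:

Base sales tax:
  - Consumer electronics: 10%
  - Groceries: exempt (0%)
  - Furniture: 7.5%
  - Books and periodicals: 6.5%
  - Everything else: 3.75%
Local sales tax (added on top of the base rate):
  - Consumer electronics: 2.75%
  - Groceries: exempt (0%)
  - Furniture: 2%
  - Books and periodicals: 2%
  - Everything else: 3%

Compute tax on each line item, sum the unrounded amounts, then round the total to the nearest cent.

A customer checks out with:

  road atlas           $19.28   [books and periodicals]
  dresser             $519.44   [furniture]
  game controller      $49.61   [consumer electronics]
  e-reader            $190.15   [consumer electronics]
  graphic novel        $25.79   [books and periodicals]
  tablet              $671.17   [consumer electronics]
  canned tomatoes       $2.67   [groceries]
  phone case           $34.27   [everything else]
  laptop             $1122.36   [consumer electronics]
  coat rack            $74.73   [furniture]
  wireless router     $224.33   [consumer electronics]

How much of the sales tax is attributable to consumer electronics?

Game controller $49.61: consumer electronics → 10% + 2.75% local = 12.75% → $6.325275
E-reader $190.15: consumer electronics → 10% + 2.75% local = 12.75% → $24.244125
Tablet $671.17: consumer electronics → 10% + 2.75% local = 12.75% → $85.574175
Laptop $1122.36: consumer electronics → 10% + 2.75% local = 12.75% → $143.1009
Wireless router $224.33: consumer electronics → 10% + 2.75% local = 12.75% → $28.602075
Tax on consumer electronics: unrounded sum = $287.84655 → $287.85

$287.85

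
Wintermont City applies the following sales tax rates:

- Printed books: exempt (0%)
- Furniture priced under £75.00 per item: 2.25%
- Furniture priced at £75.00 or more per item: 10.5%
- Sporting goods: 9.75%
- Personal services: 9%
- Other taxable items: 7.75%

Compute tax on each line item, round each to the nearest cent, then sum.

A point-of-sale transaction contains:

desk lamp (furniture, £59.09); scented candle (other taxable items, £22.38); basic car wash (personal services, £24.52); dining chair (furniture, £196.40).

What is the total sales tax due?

Desk lamp £59.09: furniture, under £75.00 → 2.25% → £1.33
Scented candle £22.38: other taxable items → 7.75% → £1.73
Basic car wash £24.52: personal services → 9% → £2.21
Dining chair £196.40: furniture, £75.00 or more → 10.5% → £20.62
Total tax = £1.33 + £1.73 + £2.21 + £20.62 = £25.89

£25.89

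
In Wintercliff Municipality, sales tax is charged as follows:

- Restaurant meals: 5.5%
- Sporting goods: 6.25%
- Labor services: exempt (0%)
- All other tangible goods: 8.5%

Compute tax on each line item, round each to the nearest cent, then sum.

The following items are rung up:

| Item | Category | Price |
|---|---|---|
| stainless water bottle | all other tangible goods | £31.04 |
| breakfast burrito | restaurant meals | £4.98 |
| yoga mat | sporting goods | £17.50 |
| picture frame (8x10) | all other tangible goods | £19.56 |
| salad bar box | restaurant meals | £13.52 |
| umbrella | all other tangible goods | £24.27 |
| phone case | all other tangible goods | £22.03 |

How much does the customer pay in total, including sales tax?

Stainless water bottle £31.04: all other tangible goods → 8.5% → £2.64
Breakfast burrito £4.98: restaurant meals → 5.5% → £0.27
Yoga mat £17.50: sporting goods → 6.25% → £1.09
Picture frame (8x10) £19.56: all other tangible goods → 8.5% → £1.66
Salad bar box £13.52: restaurant meals → 5.5% → £0.74
Umbrella £24.27: all other tangible goods → 8.5% → £2.06
Phone case £22.03: all other tangible goods → 8.5% → £1.87
Subtotal = £132.90; tax = £10.33; total due = £143.23

£143.23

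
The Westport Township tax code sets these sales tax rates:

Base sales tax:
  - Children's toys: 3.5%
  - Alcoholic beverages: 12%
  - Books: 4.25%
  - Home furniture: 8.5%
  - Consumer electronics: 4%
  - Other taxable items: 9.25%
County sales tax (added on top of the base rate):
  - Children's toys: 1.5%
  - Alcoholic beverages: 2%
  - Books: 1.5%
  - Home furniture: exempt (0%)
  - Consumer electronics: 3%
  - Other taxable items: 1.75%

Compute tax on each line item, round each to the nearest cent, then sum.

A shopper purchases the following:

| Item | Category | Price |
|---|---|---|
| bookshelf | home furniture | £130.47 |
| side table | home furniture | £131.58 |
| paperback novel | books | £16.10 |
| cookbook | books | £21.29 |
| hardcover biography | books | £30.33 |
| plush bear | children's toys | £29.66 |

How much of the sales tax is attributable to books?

£3.89

Paperback novel £16.10: books → 4.25% + 1.5% county = 5.75% → £0.93
Cookbook £21.29: books → 4.25% + 1.5% county = 5.75% → £1.22
Hardcover biography £30.33: books → 4.25% + 1.5% county = 5.75% → £1.74
Tax on books = £0.93 + £1.22 + £1.74 = £3.89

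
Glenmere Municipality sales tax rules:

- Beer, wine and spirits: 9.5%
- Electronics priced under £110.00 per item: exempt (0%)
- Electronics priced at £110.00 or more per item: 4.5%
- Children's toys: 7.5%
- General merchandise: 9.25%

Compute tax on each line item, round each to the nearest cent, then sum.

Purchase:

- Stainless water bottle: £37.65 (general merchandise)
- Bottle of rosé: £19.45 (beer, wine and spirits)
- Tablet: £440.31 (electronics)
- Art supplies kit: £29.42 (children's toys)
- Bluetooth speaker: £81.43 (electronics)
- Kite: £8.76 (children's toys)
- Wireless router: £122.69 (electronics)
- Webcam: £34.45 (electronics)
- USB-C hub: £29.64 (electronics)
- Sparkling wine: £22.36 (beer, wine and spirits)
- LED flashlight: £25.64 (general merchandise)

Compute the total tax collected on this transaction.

Stainless water bottle £37.65: general merchandise → 9.25% → £3.48
Bottle of rosé £19.45: beer, wine and spirits → 9.5% → £1.85
Tablet £440.31: electronics, £110.00 or more → 4.5% → £19.81
Art supplies kit £29.42: children's toys → 7.5% → £2.21
Bluetooth speaker £81.43: electronics, under £110.00 → 0% → £0.00
Kite £8.76: children's toys → 7.5% → £0.66
Wireless router £122.69: electronics, £110.00 or more → 4.5% → £5.52
Webcam £34.45: electronics, under £110.00 → 0% → £0.00
USB-C hub £29.64: electronics, under £110.00 → 0% → £0.00
Sparkling wine £22.36: beer, wine and spirits → 9.5% → £2.12
LED flashlight £25.64: general merchandise → 9.25% → £2.37
Total tax = £3.48 + £1.85 + £19.81 + £2.21 + £0.66 + £5.52 + £2.12 + £2.37 = £38.02

£38.02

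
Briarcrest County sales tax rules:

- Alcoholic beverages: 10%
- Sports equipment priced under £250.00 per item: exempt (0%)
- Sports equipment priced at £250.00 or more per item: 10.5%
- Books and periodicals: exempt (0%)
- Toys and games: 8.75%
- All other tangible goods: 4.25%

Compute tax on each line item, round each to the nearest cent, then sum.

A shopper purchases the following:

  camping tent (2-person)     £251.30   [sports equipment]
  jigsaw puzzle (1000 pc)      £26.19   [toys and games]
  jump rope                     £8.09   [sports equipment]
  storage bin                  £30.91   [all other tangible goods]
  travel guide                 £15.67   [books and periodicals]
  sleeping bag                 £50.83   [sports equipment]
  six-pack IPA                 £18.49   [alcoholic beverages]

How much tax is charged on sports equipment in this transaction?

£26.39

Camping tent (2-person) £251.30: sports equipment, £250.00 or more → 10.5% → £26.39
Jump rope £8.09: sports equipment, under £250.00 → 0% → £0.00
Sleeping bag £50.83: sports equipment, under £250.00 → 0% → £0.00
Tax on sports equipment = £26.39 + £0.00 + £0.00 = £26.39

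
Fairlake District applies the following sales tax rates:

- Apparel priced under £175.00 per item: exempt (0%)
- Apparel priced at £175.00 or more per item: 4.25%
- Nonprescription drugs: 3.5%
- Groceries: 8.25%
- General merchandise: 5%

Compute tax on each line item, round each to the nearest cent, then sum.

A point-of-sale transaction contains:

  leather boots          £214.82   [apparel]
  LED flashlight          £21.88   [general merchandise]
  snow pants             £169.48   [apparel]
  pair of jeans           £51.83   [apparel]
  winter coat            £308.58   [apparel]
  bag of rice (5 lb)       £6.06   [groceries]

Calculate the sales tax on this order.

Leather boots £214.82: apparel, £175.00 or more → 4.25% → £9.13
LED flashlight £21.88: general merchandise → 5% → £1.09
Snow pants £169.48: apparel, under £175.00 → 0% → £0.00
Pair of jeans £51.83: apparel, under £175.00 → 0% → £0.00
Winter coat £308.58: apparel, £175.00 or more → 4.25% → £13.11
Bag of rice (5 lb) £6.06: groceries → 8.25% → £0.50
Total tax = £9.13 + £1.09 + £13.11 + £0.50 = £23.83

£23.83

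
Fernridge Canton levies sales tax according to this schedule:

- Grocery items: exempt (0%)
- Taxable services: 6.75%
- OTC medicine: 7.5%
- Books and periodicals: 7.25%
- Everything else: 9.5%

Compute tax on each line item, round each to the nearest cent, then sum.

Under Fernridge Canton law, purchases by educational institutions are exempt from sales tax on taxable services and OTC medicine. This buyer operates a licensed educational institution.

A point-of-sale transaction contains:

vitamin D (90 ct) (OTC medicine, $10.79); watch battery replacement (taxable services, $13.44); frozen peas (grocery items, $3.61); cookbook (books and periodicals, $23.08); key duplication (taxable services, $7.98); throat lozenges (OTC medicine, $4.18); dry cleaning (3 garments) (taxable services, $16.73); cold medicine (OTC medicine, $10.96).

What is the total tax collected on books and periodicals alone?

$1.67

Cookbook $23.08: books and periodicals → 7.25% → $1.67
Tax on books and periodicals = $1.67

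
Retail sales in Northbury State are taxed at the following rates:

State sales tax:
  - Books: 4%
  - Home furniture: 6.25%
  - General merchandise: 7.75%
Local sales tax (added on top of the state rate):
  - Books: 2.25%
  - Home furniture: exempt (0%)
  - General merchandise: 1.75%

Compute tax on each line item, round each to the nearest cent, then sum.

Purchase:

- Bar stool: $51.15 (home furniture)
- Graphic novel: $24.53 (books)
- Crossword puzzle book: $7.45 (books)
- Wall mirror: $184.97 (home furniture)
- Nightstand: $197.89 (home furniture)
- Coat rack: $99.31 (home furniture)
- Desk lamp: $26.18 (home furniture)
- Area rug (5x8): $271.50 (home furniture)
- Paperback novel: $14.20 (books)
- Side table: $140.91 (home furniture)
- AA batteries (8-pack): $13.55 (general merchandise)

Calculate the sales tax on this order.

$64.94

Bar stool $51.15: home furniture → 6.25% + 0% local = 6.25% → $3.20
Graphic novel $24.53: books → 4% + 2.25% local = 6.25% → $1.53
Crossword puzzle book $7.45: books → 4% + 2.25% local = 6.25% → $0.47
Wall mirror $184.97: home furniture → 6.25% + 0% local = 6.25% → $11.56
Nightstand $197.89: home furniture → 6.25% + 0% local = 6.25% → $12.37
Coat rack $99.31: home furniture → 6.25% + 0% local = 6.25% → $6.21
Desk lamp $26.18: home furniture → 6.25% + 0% local = 6.25% → $1.64
Area rug (5x8) $271.50: home furniture → 6.25% + 0% local = 6.25% → $16.97
Paperback novel $14.20: books → 4% + 2.25% local = 6.25% → $0.89
Side table $140.91: home furniture → 6.25% + 0% local = 6.25% → $8.81
AA batteries (8-pack) $13.55: general merchandise → 7.75% + 1.75% local = 9.5% → $1.29
Total tax = $3.20 + $1.53 + $0.47 + $11.56 + $12.37 + $6.21 + $1.64 + $16.97 + $0.89 + $8.81 + $1.29 = $64.94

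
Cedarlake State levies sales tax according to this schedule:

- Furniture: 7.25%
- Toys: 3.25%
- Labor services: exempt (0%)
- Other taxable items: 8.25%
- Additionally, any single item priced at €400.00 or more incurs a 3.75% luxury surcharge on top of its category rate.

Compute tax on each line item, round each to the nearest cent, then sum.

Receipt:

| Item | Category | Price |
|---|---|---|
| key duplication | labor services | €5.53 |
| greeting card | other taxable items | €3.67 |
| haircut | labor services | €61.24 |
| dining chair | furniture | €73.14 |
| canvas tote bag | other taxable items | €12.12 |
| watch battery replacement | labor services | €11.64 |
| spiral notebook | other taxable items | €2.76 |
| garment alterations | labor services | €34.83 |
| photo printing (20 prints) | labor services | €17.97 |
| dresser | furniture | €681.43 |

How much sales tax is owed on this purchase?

€81.79

Key duplication €5.53: labor services → 0% → €0.00
Greeting card €3.67: other taxable items → 8.25% → €0.30
Haircut €61.24: labor services → 0% → €0.00
Dining chair €73.14: furniture → 7.25% → €5.30
Canvas tote bag €12.12: other taxable items → 8.25% → €1.00
Watch battery replacement €11.64: labor services → 0% → €0.00
Spiral notebook €2.76: other taxable items → 8.25% → €0.23
Garment alterations €34.83: labor services → 0% → €0.00
Photo printing (20 prints) €17.97: labor services → 0% → €0.00
Dresser €681.43: furniture → 7.25% + 3.75% surcharge = 11% → €74.96
Total tax = €0.30 + €5.30 + €1.00 + €0.23 + €74.96 = €81.79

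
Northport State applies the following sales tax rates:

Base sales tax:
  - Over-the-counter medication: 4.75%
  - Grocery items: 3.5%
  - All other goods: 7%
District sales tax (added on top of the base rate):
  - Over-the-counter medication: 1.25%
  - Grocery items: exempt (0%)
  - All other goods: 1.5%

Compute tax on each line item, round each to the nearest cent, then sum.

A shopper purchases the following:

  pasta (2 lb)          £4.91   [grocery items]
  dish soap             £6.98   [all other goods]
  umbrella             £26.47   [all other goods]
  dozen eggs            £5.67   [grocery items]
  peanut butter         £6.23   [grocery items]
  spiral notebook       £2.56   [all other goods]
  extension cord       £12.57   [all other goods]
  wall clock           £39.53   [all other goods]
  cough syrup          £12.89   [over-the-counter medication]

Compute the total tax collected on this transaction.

Pasta (2 lb) £4.91: grocery items → 3.5% + 0% district = 3.5% → £0.17
Dish soap £6.98: all other goods → 7% + 1.5% district = 8.5% → £0.59
Umbrella £26.47: all other goods → 7% + 1.5% district = 8.5% → £2.25
Dozen eggs £5.67: grocery items → 3.5% + 0% district = 3.5% → £0.20
Peanut butter £6.23: grocery items → 3.5% + 0% district = 3.5% → £0.22
Spiral notebook £2.56: all other goods → 7% + 1.5% district = 8.5% → £0.22
Extension cord £12.57: all other goods → 7% + 1.5% district = 8.5% → £1.07
Wall clock £39.53: all other goods → 7% + 1.5% district = 8.5% → £3.36
Cough syrup £12.89: over-the-counter medication → 4.75% + 1.25% district = 6% → £0.77
Total tax = £0.17 + £0.59 + £2.25 + £0.20 + £0.22 + £0.22 + £1.07 + £3.36 + £0.77 = £8.85

£8.85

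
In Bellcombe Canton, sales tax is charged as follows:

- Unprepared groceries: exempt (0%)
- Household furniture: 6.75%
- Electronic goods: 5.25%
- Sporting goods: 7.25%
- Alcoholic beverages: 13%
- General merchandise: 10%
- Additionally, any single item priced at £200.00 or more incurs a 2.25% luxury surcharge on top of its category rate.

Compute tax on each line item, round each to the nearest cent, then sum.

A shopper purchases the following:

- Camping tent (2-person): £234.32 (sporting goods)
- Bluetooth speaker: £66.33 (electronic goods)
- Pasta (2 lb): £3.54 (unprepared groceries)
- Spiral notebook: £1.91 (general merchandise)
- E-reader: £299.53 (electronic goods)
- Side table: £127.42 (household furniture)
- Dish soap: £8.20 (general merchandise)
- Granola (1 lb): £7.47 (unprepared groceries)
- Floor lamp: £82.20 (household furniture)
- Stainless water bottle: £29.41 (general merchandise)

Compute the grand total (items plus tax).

£926.63

Camping tent (2-person) £234.32: sporting goods → 7.25% + 2.25% surcharge = 9.5% → £22.26
Bluetooth speaker £66.33: electronic goods → 5.25% → £3.48
Pasta (2 lb) £3.54: unprepared groceries → 0% → £0.00
Spiral notebook £1.91: general merchandise → 10% → £0.19
E-reader £299.53: electronic goods → 5.25% + 2.25% surcharge = 7.5% → £22.46
Side table £127.42: household furniture → 6.75% → £8.60
Dish soap £8.20: general merchandise → 10% → £0.82
Granola (1 lb) £7.47: unprepared groceries → 0% → £0.00
Floor lamp £82.20: household furniture → 6.75% → £5.55
Stainless water bottle £29.41: general merchandise → 10% → £2.94
Subtotal = £860.33; tax = £66.30; total due = £926.63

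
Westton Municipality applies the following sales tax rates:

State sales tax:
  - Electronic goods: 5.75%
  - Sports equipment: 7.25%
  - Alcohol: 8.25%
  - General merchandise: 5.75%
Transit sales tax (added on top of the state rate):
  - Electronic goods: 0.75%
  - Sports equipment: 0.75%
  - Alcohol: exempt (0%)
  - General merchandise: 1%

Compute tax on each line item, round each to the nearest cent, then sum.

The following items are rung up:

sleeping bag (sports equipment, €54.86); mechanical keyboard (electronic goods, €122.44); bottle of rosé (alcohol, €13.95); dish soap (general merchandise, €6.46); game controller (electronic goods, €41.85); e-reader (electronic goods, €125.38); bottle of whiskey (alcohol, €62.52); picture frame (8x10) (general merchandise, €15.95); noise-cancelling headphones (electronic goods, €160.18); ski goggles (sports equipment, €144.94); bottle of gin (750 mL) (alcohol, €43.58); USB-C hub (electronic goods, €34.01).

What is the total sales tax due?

Sleeping bag €54.86: sports equipment → 7.25% + 0.75% transit = 8% → €4.39
Mechanical keyboard €122.44: electronic goods → 5.75% + 0.75% transit = 6.5% → €7.96
Bottle of rosé €13.95: alcohol → 8.25% + 0% transit = 8.25% → €1.15
Dish soap €6.46: general merchandise → 5.75% + 1% transit = 6.75% → €0.44
Game controller €41.85: electronic goods → 5.75% + 0.75% transit = 6.5% → €2.72
E-reader €125.38: electronic goods → 5.75% + 0.75% transit = 6.5% → €8.15
Bottle of whiskey €62.52: alcohol → 8.25% + 0% transit = 8.25% → €5.16
Picture frame (8x10) €15.95: general merchandise → 5.75% + 1% transit = 6.75% → €1.08
Noise-cancelling headphones €160.18: electronic goods → 5.75% + 0.75% transit = 6.5% → €10.41
Ski goggles €144.94: sports equipment → 7.25% + 0.75% transit = 8% → €11.60
Bottle of gin (750 mL) €43.58: alcohol → 8.25% + 0% transit = 8.25% → €3.60
USB-C hub €34.01: electronic goods → 5.75% + 0.75% transit = 6.5% → €2.21
Total tax = €4.39 + €7.96 + €1.15 + €0.44 + €2.72 + €8.15 + €5.16 + €1.08 + €10.41 + €11.60 + €3.60 + €2.21 = €58.87

€58.87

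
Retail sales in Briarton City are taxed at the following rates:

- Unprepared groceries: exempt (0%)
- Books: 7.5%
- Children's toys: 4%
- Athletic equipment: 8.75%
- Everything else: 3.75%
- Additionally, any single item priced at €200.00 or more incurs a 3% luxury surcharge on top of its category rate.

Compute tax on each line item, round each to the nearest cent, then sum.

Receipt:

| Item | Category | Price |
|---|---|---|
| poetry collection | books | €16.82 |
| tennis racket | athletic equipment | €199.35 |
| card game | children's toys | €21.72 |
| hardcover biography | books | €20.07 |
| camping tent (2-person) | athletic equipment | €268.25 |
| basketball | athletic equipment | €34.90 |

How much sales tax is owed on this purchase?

€55.65

Poetry collection €16.82: books → 7.5% → €1.26
Tennis racket €199.35: athletic equipment → 8.75% → €17.44
Card game €21.72: children's toys → 4% → €0.87
Hardcover biography €20.07: books → 7.5% → €1.51
Camping tent (2-person) €268.25: athletic equipment → 8.75% + 3% surcharge = 11.75% → €31.52
Basketball €34.90: athletic equipment → 8.75% → €3.05
Total tax = €1.26 + €17.44 + €0.87 + €1.51 + €31.52 + €3.05 = €55.65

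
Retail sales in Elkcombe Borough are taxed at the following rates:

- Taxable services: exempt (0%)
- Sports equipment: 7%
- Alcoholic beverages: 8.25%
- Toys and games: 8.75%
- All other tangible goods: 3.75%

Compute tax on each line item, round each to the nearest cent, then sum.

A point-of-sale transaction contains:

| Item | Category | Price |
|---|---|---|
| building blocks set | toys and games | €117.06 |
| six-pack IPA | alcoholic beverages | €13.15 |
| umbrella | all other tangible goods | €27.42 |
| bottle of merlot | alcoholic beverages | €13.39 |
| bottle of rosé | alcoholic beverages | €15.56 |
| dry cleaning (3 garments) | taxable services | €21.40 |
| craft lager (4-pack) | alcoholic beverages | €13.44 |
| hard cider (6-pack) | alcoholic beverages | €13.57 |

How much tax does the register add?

Building blocks set €117.06: toys and games → 8.75% → €10.24
Six-pack IPA €13.15: alcoholic beverages → 8.25% → €1.08
Umbrella €27.42: all other tangible goods → 3.75% → €1.03
Bottle of merlot €13.39: alcoholic beverages → 8.25% → €1.10
Bottle of rosé €15.56: alcoholic beverages → 8.25% → €1.28
Dry cleaning (3 garments) €21.40: taxable services → 0% → €0.00
Craft lager (4-pack) €13.44: alcoholic beverages → 8.25% → €1.11
Hard cider (6-pack) €13.57: alcoholic beverages → 8.25% → €1.12
Total tax = €10.24 + €1.08 + €1.03 + €1.10 + €1.28 + €1.11 + €1.12 = €16.96

€16.96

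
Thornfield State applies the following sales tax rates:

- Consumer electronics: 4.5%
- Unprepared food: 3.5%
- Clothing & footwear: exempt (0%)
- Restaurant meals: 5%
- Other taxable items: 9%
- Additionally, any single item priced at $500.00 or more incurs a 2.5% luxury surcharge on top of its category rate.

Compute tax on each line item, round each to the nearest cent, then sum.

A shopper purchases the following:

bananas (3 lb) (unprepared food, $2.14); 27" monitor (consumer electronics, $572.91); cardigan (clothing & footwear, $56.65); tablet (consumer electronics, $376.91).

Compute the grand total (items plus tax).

Bananas (3 lb) $2.14: unprepared food → 3.5% → $0.07
27" monitor $572.91: consumer electronics → 4.5% + 2.5% surcharge = 7% → $40.10
Cardigan $56.65: clothing & footwear → 0% → $0.00
Tablet $376.91: consumer electronics → 4.5% → $16.96
Subtotal = $1008.61; tax = $57.13; total due = $1065.74

$1065.74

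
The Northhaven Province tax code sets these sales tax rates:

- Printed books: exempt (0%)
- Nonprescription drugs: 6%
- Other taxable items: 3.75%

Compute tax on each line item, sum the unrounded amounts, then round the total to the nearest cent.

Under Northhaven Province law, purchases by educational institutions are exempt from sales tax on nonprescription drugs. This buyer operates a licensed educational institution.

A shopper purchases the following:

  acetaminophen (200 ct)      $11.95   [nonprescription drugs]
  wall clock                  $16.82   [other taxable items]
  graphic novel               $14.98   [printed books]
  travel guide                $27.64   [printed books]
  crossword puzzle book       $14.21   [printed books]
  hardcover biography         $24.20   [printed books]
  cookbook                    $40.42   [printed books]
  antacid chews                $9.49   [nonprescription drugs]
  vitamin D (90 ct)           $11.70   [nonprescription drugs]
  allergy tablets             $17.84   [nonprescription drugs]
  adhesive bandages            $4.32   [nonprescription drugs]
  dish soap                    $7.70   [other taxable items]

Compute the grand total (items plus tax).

$202.19

Acetaminophen (200 ct) $11.95: nonprescription drugs, buyer-exempt → 0% → $0.00
Wall clock $16.82: other taxable items → 3.75% → $0.63075
Graphic novel $14.98: printed books → 0% → $0.00
Travel guide $27.64: printed books → 0% → $0.00
Crossword puzzle book $14.21: printed books → 0% → $0.00
Hardcover biography $24.20: printed books → 0% → $0.00
Cookbook $40.42: printed books → 0% → $0.00
Antacid chews $9.49: nonprescription drugs, buyer-exempt → 0% → $0.00
Vitamin D (90 ct) $11.70: nonprescription drugs, buyer-exempt → 0% → $0.00
Allergy tablets $17.84: nonprescription drugs, buyer-exempt → 0% → $0.00
Adhesive bandages $4.32: nonprescription drugs, buyer-exempt → 0% → $0.00
Dish soap $7.70: other taxable items → 3.75% → $0.28875
Subtotal = $201.27; unrounded tax = $0.9195 → $0.92; total due = $202.19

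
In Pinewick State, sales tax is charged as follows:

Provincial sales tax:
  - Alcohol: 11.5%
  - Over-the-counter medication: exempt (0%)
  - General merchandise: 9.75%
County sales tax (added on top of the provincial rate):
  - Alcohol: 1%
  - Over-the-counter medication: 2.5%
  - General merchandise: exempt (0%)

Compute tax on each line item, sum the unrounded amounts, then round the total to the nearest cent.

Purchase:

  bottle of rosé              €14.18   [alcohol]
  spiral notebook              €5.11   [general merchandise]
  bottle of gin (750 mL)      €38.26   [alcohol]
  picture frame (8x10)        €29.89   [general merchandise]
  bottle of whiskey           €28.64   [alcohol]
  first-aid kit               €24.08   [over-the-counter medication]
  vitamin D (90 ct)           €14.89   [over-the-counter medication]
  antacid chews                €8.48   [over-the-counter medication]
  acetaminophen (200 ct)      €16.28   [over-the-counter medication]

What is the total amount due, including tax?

Bottle of rosé €14.18: alcohol → 11.5% + 1% county = 12.5% → €1.7725
Spiral notebook €5.11: general merchandise → 9.75% + 0% county = 9.75% → €0.498225
Bottle of gin (750 mL) €38.26: alcohol → 11.5% + 1% county = 12.5% → €4.7825
Picture frame (8x10) €29.89: general merchandise → 9.75% + 0% county = 9.75% → €2.914275
Bottle of whiskey €28.64: alcohol → 11.5% + 1% county = 12.5% → €3.58
First-aid kit €24.08: over-the-counter medication → 0% + 2.5% county = 2.5% → €0.602
Vitamin D (90 ct) €14.89: over-the-counter medication → 0% + 2.5% county = 2.5% → €0.37225
Antacid chews €8.48: over-the-counter medication → 0% + 2.5% county = 2.5% → €0.212
Acetaminophen (200 ct) €16.28: over-the-counter medication → 0% + 2.5% county = 2.5% → €0.407
Subtotal = €179.81; unrounded tax = €15.14075 → €15.14; total due = €194.95

€194.95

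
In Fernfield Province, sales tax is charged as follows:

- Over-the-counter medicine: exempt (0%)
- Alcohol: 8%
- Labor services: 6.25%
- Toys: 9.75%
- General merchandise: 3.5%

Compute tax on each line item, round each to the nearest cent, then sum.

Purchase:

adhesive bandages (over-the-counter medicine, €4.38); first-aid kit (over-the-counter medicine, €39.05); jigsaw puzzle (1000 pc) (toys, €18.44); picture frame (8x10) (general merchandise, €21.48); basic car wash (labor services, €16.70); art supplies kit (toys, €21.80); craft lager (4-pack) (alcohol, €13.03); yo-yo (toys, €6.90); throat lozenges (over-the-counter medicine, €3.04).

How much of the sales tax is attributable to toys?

€4.60

Jigsaw puzzle (1000 pc) €18.44: toys → 9.75% → €1.80
Art supplies kit €21.80: toys → 9.75% → €2.13
Yo-yo €6.90: toys → 9.75% → €0.67
Tax on toys = €1.80 + €2.13 + €0.67 = €4.60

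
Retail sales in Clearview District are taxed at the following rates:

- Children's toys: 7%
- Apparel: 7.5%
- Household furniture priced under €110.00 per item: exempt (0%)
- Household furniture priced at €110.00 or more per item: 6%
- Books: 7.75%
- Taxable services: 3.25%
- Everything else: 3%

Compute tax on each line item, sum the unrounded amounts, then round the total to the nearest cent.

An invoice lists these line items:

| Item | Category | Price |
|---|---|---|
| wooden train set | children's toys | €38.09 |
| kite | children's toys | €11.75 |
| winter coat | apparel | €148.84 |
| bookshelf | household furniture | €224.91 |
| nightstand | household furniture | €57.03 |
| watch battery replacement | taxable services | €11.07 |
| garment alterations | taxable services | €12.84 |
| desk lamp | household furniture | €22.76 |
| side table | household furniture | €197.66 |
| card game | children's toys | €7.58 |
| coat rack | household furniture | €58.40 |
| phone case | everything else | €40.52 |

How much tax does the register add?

€42.53

Wooden train set €38.09: children's toys → 7% → €2.6663
Kite €11.75: children's toys → 7% → €0.8225
Winter coat €148.84: apparel → 7.5% → €11.163
Bookshelf €224.91: household furniture, €110.00 or more → 6% → €13.4946
Nightstand €57.03: household furniture, under €110.00 → 0% → €0.00
Watch battery replacement €11.07: taxable services → 3.25% → €0.359775
Garment alterations €12.84: taxable services → 3.25% → €0.4173
Desk lamp €22.76: household furniture, under €110.00 → 0% → €0.00
Side table €197.66: household furniture, €110.00 or more → 6% → €11.8596
Card game €7.58: children's toys → 7% → €0.5306
Coat rack €58.40: household furniture, under €110.00 → 0% → €0.00
Phone case €40.52: everything else → 3% → €1.2156
Unrounded tax sum = €42.529275 → €42.53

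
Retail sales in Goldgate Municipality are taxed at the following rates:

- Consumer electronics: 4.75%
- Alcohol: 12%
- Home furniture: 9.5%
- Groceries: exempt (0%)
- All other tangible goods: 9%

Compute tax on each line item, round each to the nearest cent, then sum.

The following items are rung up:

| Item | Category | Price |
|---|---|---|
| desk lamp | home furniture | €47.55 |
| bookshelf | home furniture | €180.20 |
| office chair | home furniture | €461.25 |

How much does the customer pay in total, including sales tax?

Desk lamp €47.55: home furniture → 9.5% → €4.52
Bookshelf €180.20: home furniture → 9.5% → €17.12
Office chair €461.25: home furniture → 9.5% → €43.82
Subtotal = €689.00; tax = €65.46; total due = €754.46

€754.46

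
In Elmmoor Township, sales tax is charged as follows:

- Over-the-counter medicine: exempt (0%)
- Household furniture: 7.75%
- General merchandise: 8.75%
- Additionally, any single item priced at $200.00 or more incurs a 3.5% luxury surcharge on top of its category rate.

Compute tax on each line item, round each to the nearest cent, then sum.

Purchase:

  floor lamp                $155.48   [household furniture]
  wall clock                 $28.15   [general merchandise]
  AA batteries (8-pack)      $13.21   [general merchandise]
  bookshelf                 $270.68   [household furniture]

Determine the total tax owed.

Floor lamp $155.48: household furniture → 7.75% → $12.05
Wall clock $28.15: general merchandise → 8.75% → $2.46
AA batteries (8-pack) $13.21: general merchandise → 8.75% → $1.16
Bookshelf $270.68: household furniture → 7.75% + 3.5% surcharge = 11.25% → $30.45
Total tax = $12.05 + $2.46 + $1.16 + $30.45 = $46.12

$46.12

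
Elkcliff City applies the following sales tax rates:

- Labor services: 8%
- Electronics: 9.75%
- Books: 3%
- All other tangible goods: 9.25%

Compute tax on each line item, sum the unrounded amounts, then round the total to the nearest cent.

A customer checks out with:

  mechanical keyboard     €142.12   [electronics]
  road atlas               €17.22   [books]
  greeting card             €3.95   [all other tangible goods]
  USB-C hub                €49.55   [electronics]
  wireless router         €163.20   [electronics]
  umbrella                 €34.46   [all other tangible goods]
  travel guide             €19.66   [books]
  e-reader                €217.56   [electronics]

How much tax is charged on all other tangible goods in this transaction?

€3.55

Greeting card €3.95: all other tangible goods → 9.25% → €0.365375
Umbrella €34.46: all other tangible goods → 9.25% → €3.18755
Tax on all other tangible goods: unrounded sum = €3.552925 → €3.55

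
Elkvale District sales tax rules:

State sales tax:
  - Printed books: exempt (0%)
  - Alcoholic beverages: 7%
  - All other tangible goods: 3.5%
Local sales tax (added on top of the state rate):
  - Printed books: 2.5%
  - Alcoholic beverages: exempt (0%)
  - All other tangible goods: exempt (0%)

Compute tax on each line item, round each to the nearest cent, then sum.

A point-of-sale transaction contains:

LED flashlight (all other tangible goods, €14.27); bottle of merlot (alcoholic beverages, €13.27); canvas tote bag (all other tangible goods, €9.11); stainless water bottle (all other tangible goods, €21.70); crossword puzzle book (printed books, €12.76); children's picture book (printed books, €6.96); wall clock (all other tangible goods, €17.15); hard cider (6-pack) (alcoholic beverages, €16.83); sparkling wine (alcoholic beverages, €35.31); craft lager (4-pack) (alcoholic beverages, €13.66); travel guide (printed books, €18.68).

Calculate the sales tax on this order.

€8.68

LED flashlight €14.27: all other tangible goods → 3.5% + 0% local = 3.5% → €0.50
Bottle of merlot €13.27: alcoholic beverages → 7% + 0% local = 7% → €0.93
Canvas tote bag €9.11: all other tangible goods → 3.5% + 0% local = 3.5% → €0.32
Stainless water bottle €21.70: all other tangible goods → 3.5% + 0% local = 3.5% → €0.76
Crossword puzzle book €12.76: printed books → 0% + 2.5% local = 2.5% → €0.32
Children's picture book €6.96: printed books → 0% + 2.5% local = 2.5% → €0.17
Wall clock €17.15: all other tangible goods → 3.5% + 0% local = 3.5% → €0.60
Hard cider (6-pack) €16.83: alcoholic beverages → 7% + 0% local = 7% → €1.18
Sparkling wine €35.31: alcoholic beverages → 7% + 0% local = 7% → €2.47
Craft lager (4-pack) €13.66: alcoholic beverages → 7% + 0% local = 7% → €0.96
Travel guide €18.68: printed books → 0% + 2.5% local = 2.5% → €0.47
Total tax = €0.50 + €0.93 + €0.32 + €0.76 + €0.32 + €0.17 + €0.60 + €1.18 + €2.47 + €0.96 + €0.47 = €8.68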